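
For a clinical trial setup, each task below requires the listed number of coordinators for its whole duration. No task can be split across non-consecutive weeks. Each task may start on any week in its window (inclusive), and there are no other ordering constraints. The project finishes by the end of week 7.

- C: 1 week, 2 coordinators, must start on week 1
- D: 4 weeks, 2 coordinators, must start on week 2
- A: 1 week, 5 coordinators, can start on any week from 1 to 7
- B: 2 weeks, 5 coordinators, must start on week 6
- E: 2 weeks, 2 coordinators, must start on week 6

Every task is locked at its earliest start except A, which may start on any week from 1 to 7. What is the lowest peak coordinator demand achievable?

A@1: w1:7  w2:2  w3:2  w4:2  w5:2  w6:7  w7:7 → peak 7
A@2: w1:2  w2:7  w3:2  w4:2  w5:2  w6:7  w7:7 → peak 7
A@3: w1:2  w2:2  w3:7  w4:2  w5:2  w6:7  w7:7 → peak 7
A@4: w1:2  w2:2  w3:2  w4:7  w5:2  w6:7  w7:7 → peak 7
A@5: w1:2  w2:2  w3:2  w4:2  w5:7  w6:7  w7:7 → peak 7
A@6: w1:2  w2:2  w3:2  w4:2  w5:2  w6:12  w7:7 → peak 12
A@7: w1:2  w2:2  w3:2  w4:2  w5:2  w6:7  w7:12 → peak 12
Best is A@1, peak 7.

7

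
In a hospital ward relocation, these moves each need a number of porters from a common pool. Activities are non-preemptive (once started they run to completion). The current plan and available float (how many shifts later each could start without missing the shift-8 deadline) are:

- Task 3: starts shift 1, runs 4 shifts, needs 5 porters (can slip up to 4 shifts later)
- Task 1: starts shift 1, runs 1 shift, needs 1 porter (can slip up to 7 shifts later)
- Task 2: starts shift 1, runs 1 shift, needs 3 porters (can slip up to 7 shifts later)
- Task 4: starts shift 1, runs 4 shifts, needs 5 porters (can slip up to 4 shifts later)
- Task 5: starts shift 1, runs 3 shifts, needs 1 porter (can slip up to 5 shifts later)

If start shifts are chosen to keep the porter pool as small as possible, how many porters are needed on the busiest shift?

Early-start (Task 3@1, Task 1@1, Task 2@1, Task 4@1, Task 5@1) gives peak 15: s1:15  s2:11  s3:11  s4:10  s5:0  s6:0  s7:0  s8:0.
Shift Task 2→2, Task 4→5, Task 5→3.
Schedule Task 3@1, Task 1@1, Task 2@2, Task 4@5, Task 5@3: s1:6  s2:8  s3:6  s4:6  s5:6  s6:5  s7:5  s8:5 — peak 8.

8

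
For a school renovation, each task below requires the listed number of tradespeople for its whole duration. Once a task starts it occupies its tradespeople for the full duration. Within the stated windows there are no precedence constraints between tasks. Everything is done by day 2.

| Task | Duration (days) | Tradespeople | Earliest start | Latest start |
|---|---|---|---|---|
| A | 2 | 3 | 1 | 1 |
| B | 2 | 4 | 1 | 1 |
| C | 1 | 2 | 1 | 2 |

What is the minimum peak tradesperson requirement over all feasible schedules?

Schedule A@1, B@1, C@1: d1:9  d2:7 — peak 9.
No arrangement of the 2 feasible schedules does better.

9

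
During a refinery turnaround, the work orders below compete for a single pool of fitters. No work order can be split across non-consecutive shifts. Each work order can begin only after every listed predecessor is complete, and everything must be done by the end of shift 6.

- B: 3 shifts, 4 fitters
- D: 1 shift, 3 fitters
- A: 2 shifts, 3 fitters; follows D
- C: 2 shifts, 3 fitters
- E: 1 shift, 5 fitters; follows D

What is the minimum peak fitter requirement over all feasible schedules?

Early-start (B@1, D@1, A@2, C@1, E@2) gives peak 15: s1:10  s2:15  s3:7  s4:0  s5:0  s6:0.
Shift C→4, E→6.
Schedule B@1, D@1, A@2, C@4, E@6: s1:7  s2:7  s3:7  s4:3  s5:3  s6:5 — peak 7.

7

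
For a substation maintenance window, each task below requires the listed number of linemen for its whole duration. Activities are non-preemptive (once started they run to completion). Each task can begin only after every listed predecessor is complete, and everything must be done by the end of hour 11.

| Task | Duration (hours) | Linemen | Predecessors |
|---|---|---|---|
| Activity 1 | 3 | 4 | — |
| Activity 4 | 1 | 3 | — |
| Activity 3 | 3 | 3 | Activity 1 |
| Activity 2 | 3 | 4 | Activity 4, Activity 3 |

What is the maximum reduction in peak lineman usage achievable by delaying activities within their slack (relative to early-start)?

3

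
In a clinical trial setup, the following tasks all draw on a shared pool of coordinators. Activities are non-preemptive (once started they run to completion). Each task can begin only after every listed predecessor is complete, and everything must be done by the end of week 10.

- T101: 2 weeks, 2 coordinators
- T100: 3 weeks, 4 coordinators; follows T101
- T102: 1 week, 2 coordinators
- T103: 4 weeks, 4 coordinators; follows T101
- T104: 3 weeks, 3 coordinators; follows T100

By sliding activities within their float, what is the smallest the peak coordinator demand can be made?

7

Early-start (T101@1, T100@3, T102@1, T103@3, T104@6) gives peak 8: w1:4  w2:2  w3:8  w4:8  w5:8  w6:7  w7:3  w8:3  w9:0  w10:0.
Shift T103→6.
Schedule T101@1, T100@3, T102@1, T103@6, T104@6: w1:4  w2:2  w3:4  w4:4  w5:4  w6:7  w7:7  w8:7  w9:4  w10:0 — peak 7.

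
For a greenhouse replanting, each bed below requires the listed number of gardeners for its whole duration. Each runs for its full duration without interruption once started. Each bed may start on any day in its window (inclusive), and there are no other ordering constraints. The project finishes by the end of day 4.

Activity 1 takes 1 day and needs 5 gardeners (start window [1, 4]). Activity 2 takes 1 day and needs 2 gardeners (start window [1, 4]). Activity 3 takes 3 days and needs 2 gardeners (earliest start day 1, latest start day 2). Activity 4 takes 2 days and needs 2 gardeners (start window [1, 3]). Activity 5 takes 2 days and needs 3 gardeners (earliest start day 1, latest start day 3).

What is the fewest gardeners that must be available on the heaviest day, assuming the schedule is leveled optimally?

Early-start (Activity 1@1, Activity 2@1, Activity 3@1, Activity 4@1, Activity 5@1) gives peak 14: d1:14  d2:7  d3:2  d4:0.
Shift Activity 3→2, Activity 4→2, Activity 5→2.
Schedule Activity 1@1, Activity 2@1, Activity 3@2, Activity 4@2, Activity 5@2: d1:7  d2:7  d3:7  d4:2 — peak 7.

7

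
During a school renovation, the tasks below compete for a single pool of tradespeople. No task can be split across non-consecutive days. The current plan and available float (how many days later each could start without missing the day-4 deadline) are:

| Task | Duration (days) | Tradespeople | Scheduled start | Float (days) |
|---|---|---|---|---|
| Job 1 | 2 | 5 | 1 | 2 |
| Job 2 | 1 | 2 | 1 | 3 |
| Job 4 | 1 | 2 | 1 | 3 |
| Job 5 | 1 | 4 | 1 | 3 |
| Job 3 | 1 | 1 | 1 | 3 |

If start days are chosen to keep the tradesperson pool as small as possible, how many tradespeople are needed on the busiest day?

5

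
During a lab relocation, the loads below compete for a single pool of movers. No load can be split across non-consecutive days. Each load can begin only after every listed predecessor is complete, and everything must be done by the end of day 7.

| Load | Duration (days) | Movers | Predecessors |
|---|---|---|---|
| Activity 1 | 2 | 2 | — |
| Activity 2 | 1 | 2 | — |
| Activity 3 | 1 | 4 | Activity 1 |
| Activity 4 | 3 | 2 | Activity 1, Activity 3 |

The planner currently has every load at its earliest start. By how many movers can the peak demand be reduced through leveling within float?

0

Early-start peak: d1:4  d2:2  d3:4  d4:2  d5:2  d6:2  d7:0 ⇒ 4.
Leveled (Activity 1@1, Activity 2@1, Activity 3@3, Activity 4@4): d1:4  d2:2  d3:4  d4:2  d5:2  d6:2  d7:0 ⇒ 4.
Reduction 4 − 4 = 0.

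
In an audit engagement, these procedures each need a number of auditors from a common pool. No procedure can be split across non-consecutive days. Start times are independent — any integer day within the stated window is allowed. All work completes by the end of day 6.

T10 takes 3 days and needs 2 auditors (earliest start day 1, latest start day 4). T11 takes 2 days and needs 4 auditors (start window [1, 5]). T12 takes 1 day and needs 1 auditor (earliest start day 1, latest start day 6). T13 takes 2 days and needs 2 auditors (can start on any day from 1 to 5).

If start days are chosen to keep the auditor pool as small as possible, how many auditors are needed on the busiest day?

Early-start (T10@1, T11@1, T12@1, T13@1) gives peak 9: d1:9  d2:8  d3:2  d4:0  d5:0  d6:0.
Shift T11→4, T13→2.
Schedule T10@1, T11@4, T12@1, T13@2: d1:3  d2:4  d3:4  d4:4  d5:4  d6:0 — peak 4.
Total auditor-days = 19 over 6 days ⇒ peak ≥ ⌈19/6⌉ = 4, so 4 is optimal.

4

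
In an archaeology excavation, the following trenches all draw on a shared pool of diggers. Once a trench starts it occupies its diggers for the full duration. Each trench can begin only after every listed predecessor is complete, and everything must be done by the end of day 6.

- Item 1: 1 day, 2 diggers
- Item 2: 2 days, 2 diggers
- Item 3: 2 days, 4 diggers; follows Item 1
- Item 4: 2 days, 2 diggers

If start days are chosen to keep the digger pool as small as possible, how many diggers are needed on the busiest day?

4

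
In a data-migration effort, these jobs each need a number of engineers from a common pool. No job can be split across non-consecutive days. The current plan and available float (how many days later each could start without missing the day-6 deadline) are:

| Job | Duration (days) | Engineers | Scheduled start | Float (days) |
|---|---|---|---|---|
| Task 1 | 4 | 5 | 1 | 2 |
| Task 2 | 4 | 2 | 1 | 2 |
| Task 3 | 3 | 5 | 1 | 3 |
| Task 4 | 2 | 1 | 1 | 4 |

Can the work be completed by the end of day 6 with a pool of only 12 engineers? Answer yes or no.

yes

Schedule Task 1@1, Task 2@1, Task 3@1, Task 4@4: d1:12  d2:12  d3:12  d4:8  d5:1  d6:0 — peak 12 ≤ 12.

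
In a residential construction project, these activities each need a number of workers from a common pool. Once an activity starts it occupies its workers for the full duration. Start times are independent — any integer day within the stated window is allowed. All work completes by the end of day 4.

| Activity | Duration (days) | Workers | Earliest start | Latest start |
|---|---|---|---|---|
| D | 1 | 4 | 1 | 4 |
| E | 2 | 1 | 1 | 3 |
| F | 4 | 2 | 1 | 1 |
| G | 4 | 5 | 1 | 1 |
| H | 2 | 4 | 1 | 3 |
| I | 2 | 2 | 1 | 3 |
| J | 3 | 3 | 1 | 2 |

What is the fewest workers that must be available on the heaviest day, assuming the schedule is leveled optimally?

Early-start (D@1, E@1, F@1, G@1, H@1, I@1, J@1) gives peak 21: d1:21  d2:17  d3:10  d4:7.
Shift H→3, J→2.
Schedule D@1, E@1, F@1, G@1, H@3, I@1, J@2: d1:14  d2:13  d3:14  d4:14 — peak 14.
Total worker-days = 55 over 4 days ⇒ peak ≥ ⌈55/4⌉ = 14, so 14 is optimal.

14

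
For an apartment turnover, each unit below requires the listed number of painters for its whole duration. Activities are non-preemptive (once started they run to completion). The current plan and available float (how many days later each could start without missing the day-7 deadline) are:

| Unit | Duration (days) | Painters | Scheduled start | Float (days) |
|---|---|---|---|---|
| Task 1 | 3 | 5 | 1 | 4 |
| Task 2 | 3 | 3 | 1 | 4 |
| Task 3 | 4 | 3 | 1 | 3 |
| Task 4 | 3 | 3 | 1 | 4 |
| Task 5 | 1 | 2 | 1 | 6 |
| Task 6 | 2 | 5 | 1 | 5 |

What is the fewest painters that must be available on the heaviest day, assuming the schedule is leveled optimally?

Early-start (Task 1@1, Task 2@1, Task 3@1, Task 4@1, Task 5@1, Task 6@1) gives peak 21: d1:21  d2:19  d3:14  d4:3  d5:0  d6:0  d7:0.
Shift Task 2→3, Task 3→4, Task 4→4, Task 5→3.
Schedule Task 1@1, Task 2@3, Task 3@4, Task 4@4, Task 5@3, Task 6@1: d1:10  d2:10  d3:10  d4:9  d5:9  d6:6  d7:3 — peak 10.

10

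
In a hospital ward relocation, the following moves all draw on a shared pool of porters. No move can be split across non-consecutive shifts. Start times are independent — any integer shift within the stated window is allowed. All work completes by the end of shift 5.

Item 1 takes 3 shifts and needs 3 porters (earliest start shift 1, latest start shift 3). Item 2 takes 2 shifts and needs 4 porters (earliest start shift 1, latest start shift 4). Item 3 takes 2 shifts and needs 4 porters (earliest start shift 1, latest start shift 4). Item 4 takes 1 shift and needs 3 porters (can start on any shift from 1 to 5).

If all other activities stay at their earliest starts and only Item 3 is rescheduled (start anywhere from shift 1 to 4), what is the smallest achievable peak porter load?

10

Item 3@1: s1:14  s2:11  s3:3  s4:0  s5:0 → peak 14
Item 3@2: s1:10  s2:11  s3:7  s4:0  s5:0 → peak 11
Item 3@3: s1:10  s2:7  s3:7  s4:4  s5:0 → peak 10
Item 3@4: s1:10  s2:7  s3:3  s4:4  s5:4 → peak 10
Best is Item 3@3, peak 10.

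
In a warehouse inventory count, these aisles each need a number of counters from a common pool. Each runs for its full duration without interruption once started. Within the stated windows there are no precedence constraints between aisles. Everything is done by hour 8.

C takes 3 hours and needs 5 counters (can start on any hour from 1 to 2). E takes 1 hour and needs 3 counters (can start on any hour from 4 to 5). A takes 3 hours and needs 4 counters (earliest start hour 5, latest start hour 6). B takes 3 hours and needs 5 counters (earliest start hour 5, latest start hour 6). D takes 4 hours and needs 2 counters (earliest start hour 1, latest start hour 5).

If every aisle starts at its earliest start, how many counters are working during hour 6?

9

At early start, hour 6 has: A, B.
Demand: 4 + 5 = 9.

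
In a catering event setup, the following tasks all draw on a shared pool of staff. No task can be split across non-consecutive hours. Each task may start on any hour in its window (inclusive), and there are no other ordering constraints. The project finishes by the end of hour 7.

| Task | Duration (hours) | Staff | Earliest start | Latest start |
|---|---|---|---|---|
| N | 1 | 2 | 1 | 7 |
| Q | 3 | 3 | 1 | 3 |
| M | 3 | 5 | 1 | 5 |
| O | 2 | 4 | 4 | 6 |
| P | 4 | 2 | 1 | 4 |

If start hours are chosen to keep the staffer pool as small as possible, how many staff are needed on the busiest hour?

Early-start (N@1, Q@1, M@1, O@4, P@1) gives peak 12: h1:12  h2:10  h3:10  h4:6  h5:4  h6:0  h7:0.
Shift M→2, O→5, P→4.
Schedule N@1, Q@1, M@2, O@5, P@4: h1:5  h2:8  h3:8  h4:7  h5:6  h6:6  h7:2 — peak 8.

8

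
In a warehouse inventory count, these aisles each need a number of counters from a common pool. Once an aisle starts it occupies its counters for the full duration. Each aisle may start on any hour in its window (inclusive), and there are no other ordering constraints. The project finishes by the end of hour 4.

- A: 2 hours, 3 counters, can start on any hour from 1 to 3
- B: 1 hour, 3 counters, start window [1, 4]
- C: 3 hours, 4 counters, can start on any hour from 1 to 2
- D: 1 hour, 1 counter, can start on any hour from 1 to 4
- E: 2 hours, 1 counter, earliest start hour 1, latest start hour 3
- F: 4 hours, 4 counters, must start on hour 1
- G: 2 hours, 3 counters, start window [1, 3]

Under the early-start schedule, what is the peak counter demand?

19

Early-start schedule: A@1, B@1, C@1, D@1, E@1, F@1, G@1.
Load per hour: hour 1: 19, hour 2: 15, hour 3: 8, hour 4: 4.
Peak is 19.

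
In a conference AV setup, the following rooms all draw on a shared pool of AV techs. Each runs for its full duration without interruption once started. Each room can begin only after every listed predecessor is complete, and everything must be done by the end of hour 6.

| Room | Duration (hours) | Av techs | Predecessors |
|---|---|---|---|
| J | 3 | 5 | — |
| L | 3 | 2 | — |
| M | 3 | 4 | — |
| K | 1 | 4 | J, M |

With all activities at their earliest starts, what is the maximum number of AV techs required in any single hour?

Early-start schedule: J@1, L@1, M@1, K@4.
Load per hour: hour 1: 11, hour 2: 11, hour 3: 11, hour 4: 4, hour 5: 0, hour 6: 0.
Peak is 11.

11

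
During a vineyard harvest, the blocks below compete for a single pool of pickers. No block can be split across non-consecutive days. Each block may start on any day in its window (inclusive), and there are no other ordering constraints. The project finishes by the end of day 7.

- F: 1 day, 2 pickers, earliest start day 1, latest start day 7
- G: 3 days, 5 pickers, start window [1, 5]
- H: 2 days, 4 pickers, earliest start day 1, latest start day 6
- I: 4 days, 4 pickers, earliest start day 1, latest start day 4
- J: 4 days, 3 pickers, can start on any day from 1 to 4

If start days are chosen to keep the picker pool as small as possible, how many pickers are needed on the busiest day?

8

Early-start (F@1, G@1, H@1, I@1, J@1) gives peak 18: d1:18  d2:16  d3:12  d4:7  d5:0  d6:0  d7:0.
Shift H→6, I→4, J→2.
Schedule F@1, G@1, H@6, I@4, J@2: d1:7  d2:8  d3:8  d4:7  d5:7  d6:8  d7:8 — peak 8.
Total picker-days = 53 over 7 days ⇒ peak ≥ ⌈53/7⌉ = 8, so 8 is optimal.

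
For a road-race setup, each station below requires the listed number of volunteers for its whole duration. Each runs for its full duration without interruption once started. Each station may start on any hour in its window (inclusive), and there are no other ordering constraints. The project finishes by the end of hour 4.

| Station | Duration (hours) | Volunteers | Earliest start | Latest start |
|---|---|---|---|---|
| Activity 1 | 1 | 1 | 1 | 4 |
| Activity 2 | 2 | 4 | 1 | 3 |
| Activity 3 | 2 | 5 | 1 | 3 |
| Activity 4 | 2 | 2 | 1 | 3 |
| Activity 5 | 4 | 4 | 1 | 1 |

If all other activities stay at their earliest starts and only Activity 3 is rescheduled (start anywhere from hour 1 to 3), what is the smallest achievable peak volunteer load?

Activity 3@1: h1:16  h2:15  h3:4  h4:4 → peak 16
Activity 3@2: h1:11  h2:15  h3:9  h4:4 → peak 15
Activity 3@3: h1:11  h2:10  h3:9  h4:9 → peak 11
Best is Activity 3@3, peak 11.

11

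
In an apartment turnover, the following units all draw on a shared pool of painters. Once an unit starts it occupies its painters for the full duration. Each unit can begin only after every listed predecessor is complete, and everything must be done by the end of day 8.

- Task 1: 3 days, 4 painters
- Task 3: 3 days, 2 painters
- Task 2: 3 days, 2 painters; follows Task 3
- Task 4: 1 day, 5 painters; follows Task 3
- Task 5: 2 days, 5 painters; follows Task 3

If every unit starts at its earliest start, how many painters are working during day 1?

At early start, day 1 has: Task 1, Task 3.
Demand: 4 + 2 = 6.

6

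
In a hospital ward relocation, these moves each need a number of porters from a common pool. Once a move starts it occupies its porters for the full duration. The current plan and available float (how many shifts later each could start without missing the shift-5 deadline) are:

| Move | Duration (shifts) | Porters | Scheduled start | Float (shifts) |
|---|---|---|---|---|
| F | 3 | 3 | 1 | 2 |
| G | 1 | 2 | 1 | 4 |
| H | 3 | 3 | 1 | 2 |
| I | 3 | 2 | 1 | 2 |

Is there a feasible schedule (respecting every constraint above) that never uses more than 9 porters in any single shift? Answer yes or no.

Schedule F@1, G@1, H@1, I@2: s1:8  s2:8  s3:8  s4:2  s5:0 — peak 8 ≤ 9.

yes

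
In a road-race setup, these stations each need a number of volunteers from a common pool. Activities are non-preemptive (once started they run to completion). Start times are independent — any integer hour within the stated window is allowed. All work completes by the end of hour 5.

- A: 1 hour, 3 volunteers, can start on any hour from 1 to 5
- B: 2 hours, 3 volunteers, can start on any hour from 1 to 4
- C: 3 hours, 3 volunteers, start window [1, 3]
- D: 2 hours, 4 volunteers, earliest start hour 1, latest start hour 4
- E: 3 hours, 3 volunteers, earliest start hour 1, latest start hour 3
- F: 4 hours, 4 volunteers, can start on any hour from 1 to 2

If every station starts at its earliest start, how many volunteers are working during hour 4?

4

At early start, hour 4 has: F.
Demand: 4 = 4.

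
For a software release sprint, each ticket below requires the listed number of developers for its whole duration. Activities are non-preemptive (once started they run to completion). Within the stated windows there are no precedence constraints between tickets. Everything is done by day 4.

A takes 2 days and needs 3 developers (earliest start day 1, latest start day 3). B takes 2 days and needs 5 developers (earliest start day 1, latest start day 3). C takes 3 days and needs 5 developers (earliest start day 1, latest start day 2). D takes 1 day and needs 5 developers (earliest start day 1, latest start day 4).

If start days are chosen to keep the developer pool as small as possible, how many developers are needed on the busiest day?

Early-start (A@1, B@1, C@1, D@1) gives peak 18: d1:18  d2:13  d3:5  d4:0.
Shift B→3, D→4.
Schedule A@1, B@3, C@1, D@4: d1:8  d2:8  d3:10  d4:10 — peak 10.

10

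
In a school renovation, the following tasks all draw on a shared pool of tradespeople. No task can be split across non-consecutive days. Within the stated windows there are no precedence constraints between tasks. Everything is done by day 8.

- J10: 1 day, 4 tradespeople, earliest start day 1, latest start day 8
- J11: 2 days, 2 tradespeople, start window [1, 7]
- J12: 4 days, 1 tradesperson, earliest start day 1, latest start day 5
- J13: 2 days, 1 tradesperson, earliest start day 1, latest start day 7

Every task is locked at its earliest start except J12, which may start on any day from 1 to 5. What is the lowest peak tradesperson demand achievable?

J12@1: d1:8  d2:4  d3:1  d4:1  d5:0  d6:0  d7:0  d8:0 → peak 8
J12@2: d1:7  d2:4  d3:1  d4:1  d5:1  d6:0  d7:0  d8:0 → peak 7
J12@3: d1:7  d2:3  d3:1  d4:1  d5:1  d6:1  d7:0  d8:0 → peak 7
J12@4: d1:7  d2:3  d3:0  d4:1  d5:1  d6:1  d7:1  d8:0 → peak 7
J12@5: d1:7  d2:3  d3:0  d4:0  d5:1  d6:1  d7:1  d8:1 → peak 7
Best is J12@2, peak 7.

7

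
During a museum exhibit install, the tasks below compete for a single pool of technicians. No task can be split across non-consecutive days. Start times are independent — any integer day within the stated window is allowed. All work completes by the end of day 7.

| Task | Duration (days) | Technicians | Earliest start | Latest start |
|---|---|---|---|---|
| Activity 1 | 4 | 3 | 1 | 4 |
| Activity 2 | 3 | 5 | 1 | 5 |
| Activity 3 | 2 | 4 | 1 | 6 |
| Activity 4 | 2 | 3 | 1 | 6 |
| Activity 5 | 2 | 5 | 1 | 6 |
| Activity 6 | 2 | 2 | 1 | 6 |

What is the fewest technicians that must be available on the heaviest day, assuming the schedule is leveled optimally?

9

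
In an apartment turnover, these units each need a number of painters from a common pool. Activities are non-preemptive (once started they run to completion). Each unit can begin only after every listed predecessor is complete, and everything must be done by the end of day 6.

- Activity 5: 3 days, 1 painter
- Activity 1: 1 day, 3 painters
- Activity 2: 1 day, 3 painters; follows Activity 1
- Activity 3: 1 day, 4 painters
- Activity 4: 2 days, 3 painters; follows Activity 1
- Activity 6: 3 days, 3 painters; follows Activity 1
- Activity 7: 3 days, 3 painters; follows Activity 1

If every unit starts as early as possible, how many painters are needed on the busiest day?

13

Early-start schedule: Activity 5@1, Activity 1@1, Activity 2@2, Activity 3@1, Activity 4@2, Activity 6@2, Activity 7@2.
Load per day: day 1: 8, day 2: 13, day 3: 10, day 4: 6, day 5: 0, day 6: 0.
Peak is 13.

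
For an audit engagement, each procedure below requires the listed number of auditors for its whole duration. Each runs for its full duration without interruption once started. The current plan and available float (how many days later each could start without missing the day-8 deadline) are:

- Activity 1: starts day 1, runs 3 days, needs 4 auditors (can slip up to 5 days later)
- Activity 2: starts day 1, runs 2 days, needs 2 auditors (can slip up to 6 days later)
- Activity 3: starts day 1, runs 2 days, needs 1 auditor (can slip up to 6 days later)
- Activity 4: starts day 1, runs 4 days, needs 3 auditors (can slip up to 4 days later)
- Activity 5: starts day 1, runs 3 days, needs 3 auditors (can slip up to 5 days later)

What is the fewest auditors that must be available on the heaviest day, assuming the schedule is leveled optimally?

Early-start (Activity 1@1, Activity 2@1, Activity 3@1, Activity 4@1, Activity 5@1) gives peak 13: d1:13  d2:13  d3:10  d4:3  d5:0  d6:0  d7:0  d8:0.
Shift Activity 3→3, Activity 4→4, Activity 5→5.
Schedule Activity 1@1, Activity 2@1, Activity 3@3, Activity 4@4, Activity 5@5: d1:6  d2:6  d3:5  d4:4  d5:6  d6:6  d7:6  d8:0 — peak 6.

6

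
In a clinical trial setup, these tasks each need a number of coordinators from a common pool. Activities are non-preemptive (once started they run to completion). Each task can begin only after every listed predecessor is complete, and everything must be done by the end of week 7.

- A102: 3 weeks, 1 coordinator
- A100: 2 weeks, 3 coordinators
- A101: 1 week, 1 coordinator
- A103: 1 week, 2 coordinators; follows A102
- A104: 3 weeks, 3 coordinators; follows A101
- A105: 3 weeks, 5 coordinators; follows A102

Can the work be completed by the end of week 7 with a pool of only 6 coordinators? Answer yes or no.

no

The minimum achievable peak is 7; 6 < 7, so no feasible schedule stays within the cap.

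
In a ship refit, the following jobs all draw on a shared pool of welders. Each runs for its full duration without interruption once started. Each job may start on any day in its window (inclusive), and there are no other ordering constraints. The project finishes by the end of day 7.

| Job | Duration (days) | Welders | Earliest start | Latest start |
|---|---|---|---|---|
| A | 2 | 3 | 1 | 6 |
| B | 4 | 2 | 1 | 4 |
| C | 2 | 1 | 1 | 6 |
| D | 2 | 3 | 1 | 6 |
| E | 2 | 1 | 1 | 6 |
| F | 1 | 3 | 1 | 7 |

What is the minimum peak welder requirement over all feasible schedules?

5

Early-start (A@1, B@1, C@1, D@1, E@1, F@1) gives peak 13: d1:13  d2:10  d3:2  d4:2  d5:0  d6:0  d7:0.
Shift C→3, D→5, E→3, F→7.
Schedule A@1, B@1, C@3, D@5, E@3, F@7: d1:5  d2:5  d3:4  d4:4  d5:3  d6:3  d7:3 — peak 5.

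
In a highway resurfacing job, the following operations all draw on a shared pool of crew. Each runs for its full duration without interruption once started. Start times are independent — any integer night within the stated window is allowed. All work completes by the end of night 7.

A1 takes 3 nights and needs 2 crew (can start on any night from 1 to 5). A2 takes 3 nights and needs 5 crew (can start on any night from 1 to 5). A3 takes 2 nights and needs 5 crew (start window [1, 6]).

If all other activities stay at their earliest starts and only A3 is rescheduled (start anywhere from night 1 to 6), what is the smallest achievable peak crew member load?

7

A3@1: n1:12  n2:12  n3:7  n4:0  n5:0  n6:0  n7:0 → peak 12
A3@2: n1:7  n2:12  n3:12  n4:0  n5:0  n6:0  n7:0 → peak 12
A3@3: n1:7  n2:7  n3:12  n4:5  n5:0  n6:0  n7:0 → peak 12
A3@4: n1:7  n2:7  n3:7  n4:5  n5:5  n6:0  n7:0 → peak 7
A3@5: n1:7  n2:7  n3:7  n4:0  n5:5  n6:5  n7:0 → peak 7
A3@6: n1:7  n2:7  n3:7  n4:0  n5:0  n6:5  n7:5 → peak 7
Best is A3@4, peak 7.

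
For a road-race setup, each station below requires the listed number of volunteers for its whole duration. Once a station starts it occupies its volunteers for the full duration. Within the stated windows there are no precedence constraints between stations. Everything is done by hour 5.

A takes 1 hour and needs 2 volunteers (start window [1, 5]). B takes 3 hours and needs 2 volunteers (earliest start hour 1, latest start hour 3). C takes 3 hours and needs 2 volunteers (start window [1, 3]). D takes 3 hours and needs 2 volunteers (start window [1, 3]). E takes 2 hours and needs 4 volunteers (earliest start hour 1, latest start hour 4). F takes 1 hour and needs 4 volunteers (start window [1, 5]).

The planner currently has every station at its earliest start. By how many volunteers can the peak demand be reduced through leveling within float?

Early-start peak: h1:16  h2:10  h3:6  h4:0  h5:0 ⇒ 16.
Leveled (A@1, B@1, C@1, D@1, E@4, F@4): h1:8  h2:6  h3:6  h4:8  h5:4 ⇒ 8.
Reduction 16 − 8 = 8.

8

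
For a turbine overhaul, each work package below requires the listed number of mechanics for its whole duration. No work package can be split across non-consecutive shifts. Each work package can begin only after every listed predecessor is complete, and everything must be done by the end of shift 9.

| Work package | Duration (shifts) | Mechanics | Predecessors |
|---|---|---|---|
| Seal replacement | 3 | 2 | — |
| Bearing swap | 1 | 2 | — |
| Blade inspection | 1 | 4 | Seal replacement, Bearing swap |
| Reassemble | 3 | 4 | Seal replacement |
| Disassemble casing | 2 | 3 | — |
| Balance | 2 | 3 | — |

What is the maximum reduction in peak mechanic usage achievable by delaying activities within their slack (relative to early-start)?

5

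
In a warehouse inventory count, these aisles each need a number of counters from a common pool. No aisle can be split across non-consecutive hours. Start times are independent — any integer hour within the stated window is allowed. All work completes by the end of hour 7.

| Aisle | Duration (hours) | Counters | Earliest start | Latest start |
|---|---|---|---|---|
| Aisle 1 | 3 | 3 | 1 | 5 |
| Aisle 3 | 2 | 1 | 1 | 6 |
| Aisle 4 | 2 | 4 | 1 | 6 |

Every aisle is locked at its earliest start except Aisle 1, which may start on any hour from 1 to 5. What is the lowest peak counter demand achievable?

5

Aisle 1@1: h1:8  h2:8  h3:3  h4:0  h5:0  h6:0  h7:0 → peak 8
Aisle 1@2: h1:5  h2:8  h3:3  h4:3  h5:0  h6:0  h7:0 → peak 8
Aisle 1@3: h1:5  h2:5  h3:3  h4:3  h5:3  h6:0  h7:0 → peak 5
Aisle 1@4: h1:5  h2:5  h3:0  h4:3  h5:3  h6:3  h7:0 → peak 5
Aisle 1@5: h1:5  h2:5  h3:0  h4:0  h5:3  h6:3  h7:3 → peak 5
Best is Aisle 1@3, peak 5.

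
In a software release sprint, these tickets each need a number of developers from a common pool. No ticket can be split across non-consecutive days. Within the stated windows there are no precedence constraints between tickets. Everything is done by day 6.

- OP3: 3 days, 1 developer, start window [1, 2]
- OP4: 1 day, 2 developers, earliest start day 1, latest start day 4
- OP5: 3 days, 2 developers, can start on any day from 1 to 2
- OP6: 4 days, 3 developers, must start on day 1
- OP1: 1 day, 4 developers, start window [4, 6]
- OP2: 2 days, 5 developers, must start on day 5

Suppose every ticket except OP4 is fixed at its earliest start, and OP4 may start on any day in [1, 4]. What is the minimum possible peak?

OP4@1: d1:8  d2:6  d3:6  d4:7  d5:5  d6:5 → peak 8
OP4@2: d1:6  d2:8  d3:6  d4:7  d5:5  d6:5 → peak 8
OP4@3: d1:6  d2:6  d3:8  d4:7  d5:5  d6:5 → peak 8
OP4@4: d1:6  d2:6  d3:6  d4:9  d5:5  d6:5 → peak 9
Best is OP4@1, peak 8.

8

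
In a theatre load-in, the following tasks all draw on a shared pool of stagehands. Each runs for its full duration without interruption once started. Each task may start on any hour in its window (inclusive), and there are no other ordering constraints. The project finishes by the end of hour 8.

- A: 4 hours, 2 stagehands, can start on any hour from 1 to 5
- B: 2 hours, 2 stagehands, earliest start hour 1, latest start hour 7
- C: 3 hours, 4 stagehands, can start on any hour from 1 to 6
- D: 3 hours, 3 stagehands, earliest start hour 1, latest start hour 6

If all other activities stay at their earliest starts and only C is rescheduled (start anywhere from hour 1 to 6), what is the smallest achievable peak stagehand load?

C@1: h1:11  h2:11  h3:9  h4:2  h5:0  h6:0  h7:0  h8:0 → peak 11
C@2: h1:7  h2:11  h3:9  h4:6  h5:0  h6:0  h7:0  h8:0 → peak 11
C@3: h1:7  h2:7  h3:9  h4:6  h5:4  h6:0  h7:0  h8:0 → peak 9
C@4: h1:7  h2:7  h3:5  h4:6  h5:4  h6:4  h7:0  h8:0 → peak 7
C@5: h1:7  h2:7  h3:5  h4:2  h5:4  h6:4  h7:4  h8:0 → peak 7
C@6: h1:7  h2:7  h3:5  h4:2  h5:0  h6:4  h7:4  h8:4 → peak 7
Best is C@4, peak 7.

7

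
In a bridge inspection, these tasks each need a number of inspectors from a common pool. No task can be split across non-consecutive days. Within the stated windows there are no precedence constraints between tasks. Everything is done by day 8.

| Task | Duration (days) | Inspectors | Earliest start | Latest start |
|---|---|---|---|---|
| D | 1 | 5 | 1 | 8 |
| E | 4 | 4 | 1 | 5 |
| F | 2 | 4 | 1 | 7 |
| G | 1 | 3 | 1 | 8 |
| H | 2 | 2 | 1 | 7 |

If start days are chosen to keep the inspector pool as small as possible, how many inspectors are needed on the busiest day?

Early-start (D@1, E@1, F@1, G@1, H@1) gives peak 18: d1:18  d2:10  d3:4  d4:4  d5:0  d6:0  d7:0  d8:0.
Shift E→2, F→6, G→8, H→2.
Schedule D@1, E@2, F@6, G@8, H@2: d1:5  d2:6  d3:6  d4:4  d5:4  d6:4  d7:4  d8:3 — peak 6.

6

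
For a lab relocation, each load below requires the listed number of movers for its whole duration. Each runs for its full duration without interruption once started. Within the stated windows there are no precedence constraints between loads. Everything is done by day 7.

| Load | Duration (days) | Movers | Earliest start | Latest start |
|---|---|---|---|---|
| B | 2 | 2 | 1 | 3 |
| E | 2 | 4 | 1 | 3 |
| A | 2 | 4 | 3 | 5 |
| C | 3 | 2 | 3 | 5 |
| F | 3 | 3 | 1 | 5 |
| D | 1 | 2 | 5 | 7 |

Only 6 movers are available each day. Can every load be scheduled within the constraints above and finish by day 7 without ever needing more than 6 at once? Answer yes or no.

yes

Schedule B@1, E@1, A@3, C@3, F@5, D@6: d1:6  d2:6  d3:6  d4:6  d5:5  d6:5  d7:3 — peak 6 ≤ 6.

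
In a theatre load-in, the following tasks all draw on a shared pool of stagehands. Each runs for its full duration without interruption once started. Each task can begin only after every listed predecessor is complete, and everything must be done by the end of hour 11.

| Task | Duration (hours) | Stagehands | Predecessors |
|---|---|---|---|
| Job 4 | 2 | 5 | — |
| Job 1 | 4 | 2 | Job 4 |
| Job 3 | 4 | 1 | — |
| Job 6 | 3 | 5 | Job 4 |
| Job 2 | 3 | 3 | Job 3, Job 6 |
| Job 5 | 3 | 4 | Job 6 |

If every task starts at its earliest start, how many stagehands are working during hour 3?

At early start, hour 3 has: Job 1, Job 3, Job 6.
Demand: 2 + 1 + 5 = 8.

8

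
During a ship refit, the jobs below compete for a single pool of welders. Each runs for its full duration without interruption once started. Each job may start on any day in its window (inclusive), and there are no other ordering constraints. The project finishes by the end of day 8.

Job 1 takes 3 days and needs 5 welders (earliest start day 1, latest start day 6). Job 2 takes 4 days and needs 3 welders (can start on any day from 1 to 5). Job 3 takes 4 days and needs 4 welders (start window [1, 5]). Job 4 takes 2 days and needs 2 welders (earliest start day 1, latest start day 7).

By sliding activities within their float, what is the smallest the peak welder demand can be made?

7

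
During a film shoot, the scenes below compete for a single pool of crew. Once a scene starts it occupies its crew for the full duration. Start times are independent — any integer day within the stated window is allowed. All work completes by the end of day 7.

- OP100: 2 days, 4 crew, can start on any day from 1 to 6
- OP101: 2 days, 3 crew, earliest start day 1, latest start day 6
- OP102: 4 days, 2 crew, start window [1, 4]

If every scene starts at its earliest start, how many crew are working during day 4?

2

At early start, day 4 has: OP102.
Demand: 2 = 2.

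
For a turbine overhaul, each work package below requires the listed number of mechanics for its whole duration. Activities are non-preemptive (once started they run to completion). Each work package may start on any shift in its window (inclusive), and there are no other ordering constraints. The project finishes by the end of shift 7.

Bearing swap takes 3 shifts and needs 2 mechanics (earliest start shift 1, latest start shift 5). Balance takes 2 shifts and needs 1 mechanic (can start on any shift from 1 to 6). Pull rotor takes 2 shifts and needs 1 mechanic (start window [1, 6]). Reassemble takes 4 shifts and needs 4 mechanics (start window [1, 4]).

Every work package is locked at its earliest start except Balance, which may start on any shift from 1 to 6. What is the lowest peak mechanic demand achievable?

Balance@1: s1:8  s2:8  s3:6  s4:4  s5:0  s6:0  s7:0 → peak 8
Balance@2: s1:7  s2:8  s3:7  s4:4  s5:0  s6:0  s7:0 → peak 8
Balance@3: s1:7  s2:7  s3:7  s4:5  s5:0  s6:0  s7:0 → peak 7
Balance@4: s1:7  s2:7  s3:6  s4:5  s5:1  s6:0  s7:0 → peak 7
Balance@5: s1:7  s2:7  s3:6  s4:4  s5:1  s6:1  s7:0 → peak 7
Balance@6: s1:7  s2:7  s3:6  s4:4  s5:0  s6:1  s7:1 → peak 7
Best is Balance@3, peak 7.

7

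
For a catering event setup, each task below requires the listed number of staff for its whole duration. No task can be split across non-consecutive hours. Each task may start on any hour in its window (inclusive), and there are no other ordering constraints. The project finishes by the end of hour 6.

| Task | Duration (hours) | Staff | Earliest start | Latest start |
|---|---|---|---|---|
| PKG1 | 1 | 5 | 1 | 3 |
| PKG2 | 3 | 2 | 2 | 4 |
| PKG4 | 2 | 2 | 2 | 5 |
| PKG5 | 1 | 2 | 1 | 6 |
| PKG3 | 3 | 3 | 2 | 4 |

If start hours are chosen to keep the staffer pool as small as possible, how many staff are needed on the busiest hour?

Early-start (PKG1@1, PKG2@2, PKG4@2, PKG5@1, PKG3@2) gives peak 7: h1:7  h2:7  h3:7  h4:5  h5:0  h6:0.
Shift PKG5→5, PKG3→4.
Schedule PKG1@1, PKG2@2, PKG4@2, PKG5@5, PKG3@4: h1:5  h2:4  h3:4  h4:5  h5:5  h6:3 — peak 5.
Total staffer-hours = 26 over 6 hours ⇒ peak ≥ ⌈26/6⌉ = 5, so 5 is optimal.

5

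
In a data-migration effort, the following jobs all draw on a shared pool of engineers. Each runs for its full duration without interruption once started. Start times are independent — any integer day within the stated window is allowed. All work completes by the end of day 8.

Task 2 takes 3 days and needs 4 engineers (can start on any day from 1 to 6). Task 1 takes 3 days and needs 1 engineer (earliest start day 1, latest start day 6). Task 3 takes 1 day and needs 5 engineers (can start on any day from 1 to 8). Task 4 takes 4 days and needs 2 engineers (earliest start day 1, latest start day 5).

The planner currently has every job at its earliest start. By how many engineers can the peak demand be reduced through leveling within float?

7

Early-start peak: d1:12  d2:7  d3:7  d4:2  d5:0  d6:0  d7:0  d8:0 ⇒ 12.
Leveled (Task 2@1, Task 1@1, Task 3@4, Task 4@5): d1:5  d2:5  d3:5  d4:5  d5:2  d6:2  d7:2  d8:2 ⇒ 5.
Reduction 12 − 5 = 7.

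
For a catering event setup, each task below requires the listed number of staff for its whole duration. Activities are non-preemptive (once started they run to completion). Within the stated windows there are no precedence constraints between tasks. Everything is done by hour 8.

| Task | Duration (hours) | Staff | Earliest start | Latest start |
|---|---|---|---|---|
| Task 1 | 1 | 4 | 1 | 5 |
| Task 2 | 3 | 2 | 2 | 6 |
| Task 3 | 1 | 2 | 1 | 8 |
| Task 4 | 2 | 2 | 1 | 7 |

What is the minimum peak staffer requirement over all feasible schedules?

4

Early-start (Task 1@1, Task 2@2, Task 3@1, Task 4@1) gives peak 8: h1:8  h2:4  h3:2  h4:2  h5:0  h6:0  h7:0  h8:0.
Shift Task 3→2, Task 4→3.
Schedule Task 1@1, Task 2@2, Task 3@2, Task 4@3: h1:4  h2:4  h3:4  h4:4  h5:0  h6:0  h7:0  h8:0 — peak 4.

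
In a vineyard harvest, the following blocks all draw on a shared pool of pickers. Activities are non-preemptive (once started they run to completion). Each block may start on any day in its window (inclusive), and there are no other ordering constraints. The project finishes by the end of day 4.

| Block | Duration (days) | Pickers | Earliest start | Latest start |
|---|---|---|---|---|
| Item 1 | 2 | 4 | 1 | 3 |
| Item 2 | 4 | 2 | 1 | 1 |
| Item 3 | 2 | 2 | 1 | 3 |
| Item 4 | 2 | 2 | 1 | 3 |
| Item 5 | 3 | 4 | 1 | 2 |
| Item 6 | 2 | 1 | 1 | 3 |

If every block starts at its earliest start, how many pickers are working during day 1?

At early start, day 1 has: Item 1, Item 2, Item 3, Item 4, Item 5, Item 6.
Demand: 4 + 2 + 2 + 2 + 4 + 1 = 15.

15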